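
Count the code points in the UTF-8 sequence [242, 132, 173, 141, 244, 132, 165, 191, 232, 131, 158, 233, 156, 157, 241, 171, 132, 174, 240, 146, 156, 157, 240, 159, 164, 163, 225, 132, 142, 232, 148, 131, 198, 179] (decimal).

10

Byte at offset 0: 0xF2 = 11110010 → 4-byte char (#1). Advance 4.
Byte at offset 4: 0xF4 = 11110100 → 4-byte char (#2). Advance 4.
Byte at offset 8: 0xE8 = 11101000 → 3-byte char (#3). Advance 3.
Byte at offset 11: 0xE9 = 11101001 → 3-byte char (#4). Advance 3.
Byte at offset 14: 0xF1 = 11110001 → 4-byte char (#5). Advance 4.
Byte at offset 18: 0xF0 = 11110000 → 4-byte char (#6). Advance 4.
Byte at offset 22: 0xF0 = 11110000 → 4-byte char (#7). Advance 4.
Byte at offset 26: 0xE1 = 11100001 → 3-byte char (#8). Advance 3.
Byte at offset 29: 0xE8 = 11101000 → 3-byte char (#9). Advance 3.
Byte at offset 32: 0xC6 = 11000110 → 2-byte char (#10). Advance 2.
Reached end at offset 34 after 10 code points.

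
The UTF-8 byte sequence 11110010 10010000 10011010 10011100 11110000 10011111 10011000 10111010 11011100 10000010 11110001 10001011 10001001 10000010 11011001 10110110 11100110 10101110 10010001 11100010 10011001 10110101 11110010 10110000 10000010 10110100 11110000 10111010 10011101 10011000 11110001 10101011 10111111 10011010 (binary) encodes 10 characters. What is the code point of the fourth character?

Offset 0: leading byte 0xF2 = 11110010 → 4-byte char #1 = F2 90 9A 9C.
Offset 4: leading byte 0xF0 = 11110000 → 4-byte char #2 = F0 9F 98 BA.
Offset 8: leading byte 0xDC = 11011100 → 2-byte char #3 = DC 82.
Offset 10: leading byte 0xF1 = 11110001 → 4-byte char #4 = F1 8B 89 82.
Leading byte 0xF1 = 11110001 matches 11110xxx → 4-byte sequence.
Byte 1: 0xF1 = 11110001, payload 001 (3 bits).
Byte 2: 0x8B = 10001011 (10xxxxxx ✓), payload 001011.
Byte 3: 0x89 = 10001001 (10xxxxxx ✓), payload 001001.
Byte 4: 0x82 = 10000010 (10xxxxxx ✓), payload 000010.
Concatenate: 001001011001001000010 = 0x4B242 (21 bits → U+4B242).

U+4B242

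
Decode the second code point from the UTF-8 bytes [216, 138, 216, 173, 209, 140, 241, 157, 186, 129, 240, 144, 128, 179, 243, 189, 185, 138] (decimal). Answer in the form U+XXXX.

U+062D

Offset 0: leading byte 0xD8 = 11011000 → 2-byte char #1 = D8 8A.
Offset 2: leading byte 0xD8 = 11011000 → 2-byte char #2 = D8 AD.
Leading byte 0xD8 = 11011000 matches 110xxxxx → 2-byte sequence.
Byte 1: 0xD8 = 11011000, payload 11000 (5 bits).
Byte 2: 0xAD = 10101101 (10xxxxxx ✓), payload 101101.
Concatenate: 11000101101 = 0x62D (11 bits → U+062D).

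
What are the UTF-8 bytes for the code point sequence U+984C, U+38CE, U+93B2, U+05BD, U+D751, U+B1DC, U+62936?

U+984C: 3-byte form → E9 A1 8C.
U+38CE: 3-byte form → E3 A3 8E.
U+93B2: 3-byte form → E9 8E B2.
U+05BD: 2-byte form → D6 BD.
U+D751: 3-byte form → ED 9D 91.
U+B1DC: 3-byte form → EB 87 9C.
U+62936: 4-byte form → F1 A2 A4 B6.
Concatenated (21 bytes): E9 A1 8C E3 A3 8E E9 8E B2 D6 BD ED 9D 91 EB 87 9C F1 A2 A4 B6.

E9 A1 8C E3 A3 8E E9 8E B2 D6 BD ED 9D 91 EB 87 9C F1 A2 A4 B6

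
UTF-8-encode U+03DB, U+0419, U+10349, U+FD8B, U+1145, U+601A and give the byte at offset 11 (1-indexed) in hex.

0x8B

1-indexed offset 11 is 0-indexed offset 10.
U+03DB → 2-byte form CF 9B at offsets 0–1.
U+0419 → 2-byte form D0 99 at offsets 2–3.
U+10349 → 4-byte form F0 90 8D 89 at offsets 4–7.
U+FD8B → 3-byte form EF B6 8B at offsets 8–10.
Offset 10 falls in char 4's range; it's byte 3 of EF B6 8B = 0x8B.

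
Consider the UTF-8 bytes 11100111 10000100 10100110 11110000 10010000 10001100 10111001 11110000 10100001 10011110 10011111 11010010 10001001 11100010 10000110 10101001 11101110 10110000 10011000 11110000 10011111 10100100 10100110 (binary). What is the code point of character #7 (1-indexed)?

Offset 0: leading byte 0xE7 = 11100111 → 3-byte char #1 = E7 84 A6.
Offset 3: leading byte 0xF0 = 11110000 → 4-byte char #2 = F0 90 8C B9.
Offset 7: leading byte 0xF0 = 11110000 → 4-byte char #3 = F0 A1 9E 9F.
Offset 11: leading byte 0xD2 = 11010010 → 2-byte char #4 = D2 89.
Offset 13: leading byte 0xE2 = 11100010 → 3-byte char #5 = E2 86 A9.
Offset 16: leading byte 0xEE = 11101110 → 3-byte char #6 = EE B0 98.
Offset 19: leading byte 0xF0 = 11110000 → 4-byte char #7 = F0 9F A4 A6.
Leading byte 0xF0 = 11110000 matches 11110xxx → 4-byte sequence.
Byte 1: 0xF0 = 11110000, payload 000 (3 bits).
Byte 2: 0x9F = 10011111 (10xxxxxx ✓), payload 011111.
Byte 3: 0xA4 = 10100100 (10xxxxxx ✓), payload 100100.
Byte 4: 0xA6 = 10100110 (10xxxxxx ✓), payload 100110.
Concatenate: 000011111100100100110 = 0x1F926 (21 bits → U+1F926).

U+1F926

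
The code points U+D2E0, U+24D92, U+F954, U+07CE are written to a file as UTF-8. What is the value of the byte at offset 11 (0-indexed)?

0x8E

U+D2E0 → 3-byte form ED 8B A0 at offsets 0–2.
U+24D92 → 4-byte form F0 A4 B6 92 at offsets 3–6.
U+F954 → 3-byte form EF A5 94 at offsets 7–9.
U+07CE → 2-byte form DF 8E at offsets 10–11.
Offset 11 falls in char 4's range; it's byte 2 of DF 8E = 0x8E.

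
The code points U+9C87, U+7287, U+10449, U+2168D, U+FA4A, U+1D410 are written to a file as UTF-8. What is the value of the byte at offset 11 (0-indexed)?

0xA1

U+9C87 → 3-byte form E9 B2 87 at offsets 0–2.
U+7287 → 3-byte form E7 8A 87 at offsets 3–5.
U+10449 → 4-byte form F0 90 91 89 at offsets 6–9.
U+2168D → 4-byte form F0 A1 9A 8D at offsets 10–13.
Offset 11 falls in char 4's range; it's byte 2 of F0 A1 9A 8D = 0xA1.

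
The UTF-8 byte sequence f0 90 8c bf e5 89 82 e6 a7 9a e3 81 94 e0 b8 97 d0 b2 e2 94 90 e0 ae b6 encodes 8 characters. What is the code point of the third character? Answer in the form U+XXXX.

Offset 0: leading byte 0xF0 = 11110000 → 4-byte char #1 = F0 90 8C BF.
Offset 4: leading byte 0xE5 = 11100101 → 3-byte char #2 = E5 89 82.
Offset 7: leading byte 0xE6 = 11100110 → 3-byte char #3 = E6 A7 9A.
Leading byte 0xE6 = 11100110 matches 1110xxxx → 3-byte sequence.
Byte 1: 0xE6 = 11100110, payload 0110 (4 bits).
Byte 2: 0xA7 = 10100111 (10xxxxxx ✓), payload 100111.
Byte 3: 0x9A = 10011010 (10xxxxxx ✓), payload 011010.
Concatenate: 0110100111011010 = 0x69DA (16 bits → U+69DA).

U+69DA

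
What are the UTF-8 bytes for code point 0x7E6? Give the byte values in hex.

DF A6

U+07E6 = 0x7E6 = 2022 decimal. In range U+0080–U+07FF → 2-byte form: 110xxxxx 10xxxxxx.
Binary (11 bits): 11111100110.
Split 5+6: 11111 | 100110.
Byte 1: 11011111 = 0xDF.
Byte 2: 10100110 = 0xA6.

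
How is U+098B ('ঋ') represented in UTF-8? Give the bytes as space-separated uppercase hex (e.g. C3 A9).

E0 A6 8B

U+098B = 0x98B = 2443 decimal. In range U+0800–U+FFFF → 3-byte form: 1110xxxx 10xxxxxx 10xxxxxx.
Binary (16 bits): 0000100110001011.
Split 4+6+6: 0000 | 100110 | 001011.
Byte 1: 11100000 = 0xE0.
Byte 2: 10100110 = 0xA6.
Byte 3: 10001011 = 0x8B.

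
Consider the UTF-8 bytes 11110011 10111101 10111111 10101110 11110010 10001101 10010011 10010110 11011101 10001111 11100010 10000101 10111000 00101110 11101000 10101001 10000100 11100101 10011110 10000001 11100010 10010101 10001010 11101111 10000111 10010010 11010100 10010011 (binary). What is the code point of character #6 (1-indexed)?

Offset 0: leading byte 0xF3 = 11110011 → 4-byte char #1 = F3 BD BF AE.
Offset 4: leading byte 0xF2 = 11110010 → 4-byte char #2 = F2 8D 93 96.
Offset 8: leading byte 0xDD = 11011101 → 2-byte char #3 = DD 8F.
Offset 10: leading byte 0xE2 = 11100010 → 3-byte char #4 = E2 85 B8.
Offset 13: leading byte 0x2E = 00101110 → 1-byte char #5 = 2E.
Offset 14: leading byte 0xE8 = 11101000 → 3-byte char #6 = E8 A9 84.
Leading byte 0xE8 = 11101000 matches 1110xxxx → 3-byte sequence.
Byte 1: 0xE8 = 11101000, payload 1000 (4 bits).
Byte 2: 0xA9 = 10101001 (10xxxxxx ✓), payload 101001.
Byte 3: 0x84 = 10000100 (10xxxxxx ✓), payload 000100.
Concatenate: 1000101001000100 = 0x8A44 (16 bits → U+8A44).

U+8A44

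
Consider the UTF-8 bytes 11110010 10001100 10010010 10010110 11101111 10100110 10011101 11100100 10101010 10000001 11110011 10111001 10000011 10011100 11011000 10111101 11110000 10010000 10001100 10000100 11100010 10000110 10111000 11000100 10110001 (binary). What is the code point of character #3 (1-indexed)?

U+4A81

Offset 0: leading byte 0xF2 = 11110010 → 4-byte char #1 = F2 8C 92 96.
Offset 4: leading byte 0xEF = 11101111 → 3-byte char #2 = EF A6 9D.
Offset 7: leading byte 0xE4 = 11100100 → 3-byte char #3 = E4 AA 81.
Leading byte 0xE4 = 11100100 matches 1110xxxx → 3-byte sequence.
Byte 1: 0xE4 = 11100100, payload 0100 (4 bits).
Byte 2: 0xAA = 10101010 (10xxxxxx ✓), payload 101010.
Byte 3: 0x81 = 10000001 (10xxxxxx ✓), payload 000001.
Concatenate: 0100101010000001 = 0x4A81 (16 bits → U+4A81).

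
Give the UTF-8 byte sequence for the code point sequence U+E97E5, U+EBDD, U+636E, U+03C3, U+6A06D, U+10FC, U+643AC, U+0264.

U+E97E5: 4-byte form → F3 A9 9F A5.
U+EBDD: 3-byte form → EE AF 9D.
U+636E: 3-byte form → E6 8D AE.
U+03C3: 2-byte form → CF 83.
U+6A06D: 4-byte form → F1 AA 81 AD.
U+10FC: 3-byte form → E1 83 BC.
U+643AC: 4-byte form → F1 A4 8E AC.
U+0264: 2-byte form → C9 A4.
Concatenated (25 bytes): F3 A9 9F A5 EE AF 9D E6 8D AE CF 83 F1 AA 81 AD E1 83 BC F1 A4 8E AC C9 A4.

F3 A9 9F A5 EE AF 9D E6 8D AE CF 83 F1 AA 81 AD E1 83 BC F1 A4 8E AC C9 A4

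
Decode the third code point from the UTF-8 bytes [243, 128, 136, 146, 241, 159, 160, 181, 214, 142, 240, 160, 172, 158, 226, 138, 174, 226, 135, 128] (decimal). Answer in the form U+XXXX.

Offset 0: leading byte 0xF3 = 11110011 → 4-byte char #1 = F3 80 88 92.
Offset 4: leading byte 0xF1 = 11110001 → 4-byte char #2 = F1 9F A0 B5.
Offset 8: leading byte 0xD6 = 11010110 → 2-byte char #3 = D6 8E.
Leading byte 0xD6 = 11010110 matches 110xxxxx → 2-byte sequence.
Byte 1: 0xD6 = 11010110, payload 10110 (5 bits).
Byte 2: 0x8E = 10001110 (10xxxxxx ✓), payload 001110.
Concatenate: 10110001110 = 0x58E (11 bits → U+058E).

U+058E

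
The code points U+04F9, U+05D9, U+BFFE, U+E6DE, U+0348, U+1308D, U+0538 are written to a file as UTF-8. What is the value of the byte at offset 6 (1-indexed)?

0xBF

1-indexed offset 6 is 0-indexed offset 5.
U+04F9 → 2-byte form D3 B9 at offsets 0–1.
U+05D9 → 2-byte form D7 99 at offsets 2–3.
U+BFFE → 3-byte form EB BF BE at offsets 4–6.
Offset 5 falls in char 3's range; it's byte 2 of EB BF BE = 0xBF.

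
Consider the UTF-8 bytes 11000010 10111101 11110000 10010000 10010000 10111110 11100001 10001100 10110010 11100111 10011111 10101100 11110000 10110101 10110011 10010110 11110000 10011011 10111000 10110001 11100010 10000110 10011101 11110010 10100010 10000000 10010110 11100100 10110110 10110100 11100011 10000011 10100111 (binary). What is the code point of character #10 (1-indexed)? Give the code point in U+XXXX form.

U+30E7

Offset 0: leading byte 0xC2 = 11000010 → 2-byte char #1 = C2 BD.
Offset 2: leading byte 0xF0 = 11110000 → 4-byte char #2 = F0 90 90 BE.
Offset 6: leading byte 0xE1 = 11100001 → 3-byte char #3 = E1 8C B2.
Offset 9: leading byte 0xE7 = 11100111 → 3-byte char #4 = E7 9F AC.
Offset 12: leading byte 0xF0 = 11110000 → 4-byte char #5 = F0 B5 B3 96.
Offset 16: leading byte 0xF0 = 11110000 → 4-byte char #6 = F0 9B B8 B1.
Offset 20: leading byte 0xE2 = 11100010 → 3-byte char #7 = E2 86 9D.
Offset 23: leading byte 0xF2 = 11110010 → 4-byte char #8 = F2 A2 80 96.
Offset 27: leading byte 0xE4 = 11100100 → 3-byte char #9 = E4 B6 B4.
Offset 30: leading byte 0xE3 = 11100011 → 3-byte char #10 = E3 83 A7.
Leading byte 0xE3 = 11100011 matches 1110xxxx → 3-byte sequence.
Byte 1: 0xE3 = 11100011, payload 0011 (4 bits).
Byte 2: 0x83 = 10000011 (10xxxxxx ✓), payload 000011.
Byte 3: 0xA7 = 10100111 (10xxxxxx ✓), payload 100111.
Concatenate: 0011000011100111 = 0x30E7 (16 bits → U+30E7).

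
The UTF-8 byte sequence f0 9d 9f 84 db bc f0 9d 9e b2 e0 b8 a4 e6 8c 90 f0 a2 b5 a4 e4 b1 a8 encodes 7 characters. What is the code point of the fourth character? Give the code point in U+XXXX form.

U+0E24

Offset 0: leading byte 0xF0 = 11110000 → 4-byte char #1 = F0 9D 9F 84.
Offset 4: leading byte 0xDB = 11011011 → 2-byte char #2 = DB BC.
Offset 6: leading byte 0xF0 = 11110000 → 4-byte char #3 = F0 9D 9E B2.
Offset 10: leading byte 0xE0 = 11100000 → 3-byte char #4 = E0 B8 A4.
Leading byte 0xE0 = 11100000 matches 1110xxxx → 3-byte sequence.
Byte 1: 0xE0 = 11100000, payload 0000 (4 bits).
Byte 2: 0xB8 = 10111000 (10xxxxxx ✓), payload 111000.
Byte 3: 0xA4 = 10100100 (10xxxxxx ✓), payload 100100.
Concatenate: 0000111000100100 = 0xE24 (16 bits → U+0E24).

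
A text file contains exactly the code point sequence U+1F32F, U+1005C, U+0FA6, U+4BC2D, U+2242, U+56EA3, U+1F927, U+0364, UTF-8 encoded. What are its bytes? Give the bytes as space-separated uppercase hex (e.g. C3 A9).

U+1F32F: 4-byte form → F0 9F 8C AF.
U+1005C: 4-byte form → F0 90 81 9C.
U+0FA6: 3-byte form → E0 BE A6.
U+4BC2D: 4-byte form → F1 8B B0 AD.
U+2242: 3-byte form → E2 89 82.
U+56EA3: 4-byte form → F1 96 BA A3.
U+1F927: 4-byte form → F0 9F A4 A7.
U+0364: 2-byte form → CD A4.
Concatenated (28 bytes): F0 9F 8C AF F0 90 81 9C E0 BE A6 F1 8B B0 AD E2 89 82 F1 96 BA A3 F0 9F A4 A7 CD A4.

F0 9F 8C AF F0 90 81 9C E0 BE A6 F1 8B B0 AD E2 89 82 F1 96 BA A3 F0 9F A4 A7 CD A4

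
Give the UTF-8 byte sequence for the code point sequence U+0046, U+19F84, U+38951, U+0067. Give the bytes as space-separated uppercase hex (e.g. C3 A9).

U+0046: 1-byte form → 46.
U+19F84: 4-byte form → F0 99 BE 84.
U+38951: 4-byte form → F0 B8 A5 91.
U+0067: 1-byte form → 67.
Concatenated (10 bytes): 46 F0 99 BE 84 F0 B8 A5 91 67.

46 F0 99 BE 84 F0 B8 A5 91 67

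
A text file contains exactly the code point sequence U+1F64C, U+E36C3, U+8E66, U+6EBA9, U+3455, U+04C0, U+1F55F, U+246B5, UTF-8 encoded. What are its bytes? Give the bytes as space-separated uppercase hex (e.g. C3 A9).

U+1F64C: 4-byte form → F0 9F 99 8C.
U+E36C3: 4-byte form → F3 A3 9B 83.
U+8E66: 3-byte form → E8 B9 A6.
U+6EBA9: 4-byte form → F1 AE AE A9.
U+3455: 3-byte form → E3 91 95.
U+04C0: 2-byte form → D3 80.
U+1F55F: 4-byte form → F0 9F 95 9F.
U+246B5: 4-byte form → F0 A4 9A B5.
Concatenated (28 bytes): F0 9F 99 8C F3 A3 9B 83 E8 B9 A6 F1 AE AE A9 E3 91 95 D3 80 F0 9F 95 9F F0 A4 9A B5.

F0 9F 99 8C F3 A3 9B 83 E8 B9 A6 F1 AE AE A9 E3 91 95 D3 80 F0 9F 95 9F F0 A4 9A B5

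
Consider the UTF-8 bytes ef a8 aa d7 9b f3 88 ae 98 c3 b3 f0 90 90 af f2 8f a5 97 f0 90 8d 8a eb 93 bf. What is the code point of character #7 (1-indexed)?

Offset 0: leading byte 0xEF = 11101111 → 3-byte char #1 = EF A8 AA.
Offset 3: leading byte 0xD7 = 11010111 → 2-byte char #2 = D7 9B.
Offset 5: leading byte 0xF3 = 11110011 → 4-byte char #3 = F3 88 AE 98.
Offset 9: leading byte 0xC3 = 11000011 → 2-byte char #4 = C3 B3.
Offset 11: leading byte 0xF0 = 11110000 → 4-byte char #5 = F0 90 90 AF.
Offset 15: leading byte 0xF2 = 11110010 → 4-byte char #6 = F2 8F A5 97.
Offset 19: leading byte 0xF0 = 11110000 → 4-byte char #7 = F0 90 8D 8A.
Leading byte 0xF0 = 11110000 matches 11110xxx → 4-byte sequence.
Byte 1: 0xF0 = 11110000, payload 000 (3 bits).
Byte 2: 0x90 = 10010000 (10xxxxxx ✓), payload 010000.
Byte 3: 0x8D = 10001101 (10xxxxxx ✓), payload 001101.
Byte 4: 0x8A = 10001010 (10xxxxxx ✓), payload 001010.
Concatenate: 000010000001101001010 = 0x1034A (21 bits → U+1034A).

U+1034A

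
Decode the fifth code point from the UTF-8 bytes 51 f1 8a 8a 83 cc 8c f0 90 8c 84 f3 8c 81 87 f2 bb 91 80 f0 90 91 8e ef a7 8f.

U+CC047

Offset 0: leading byte 0x51 = 01010001 → 1-byte char #1 = 51.
Offset 1: leading byte 0xF1 = 11110001 → 4-byte char #2 = F1 8A 8A 83.
Offset 5: leading byte 0xCC = 11001100 → 2-byte char #3 = CC 8C.
Offset 7: leading byte 0xF0 = 11110000 → 4-byte char #4 = F0 90 8C 84.
Offset 11: leading byte 0xF3 = 11110011 → 4-byte char #5 = F3 8C 81 87.
Leading byte 0xF3 = 11110011 matches 11110xxx → 4-byte sequence.
Byte 1: 0xF3 = 11110011, payload 011 (3 bits).
Byte 2: 0x8C = 10001100 (10xxxxxx ✓), payload 001100.
Byte 3: 0x81 = 10000001 (10xxxxxx ✓), payload 000001.
Byte 4: 0x87 = 10000111 (10xxxxxx ✓), payload 000111.
Concatenate: 011001100000001000111 = 0xCC047 (21 bits → U+CC047).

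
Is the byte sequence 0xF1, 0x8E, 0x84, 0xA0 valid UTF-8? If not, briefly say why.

Leading byte 0xF1 = 11110001 → 4-byte form.
Continuation bytes 0x8E=10001110, 0x84=10000100, 0xA0=10100000 all match 10xxxxxx.
Decoded value 0x4E120 is ≥ 0x10000 (shortest form) and not a surrogate.

valid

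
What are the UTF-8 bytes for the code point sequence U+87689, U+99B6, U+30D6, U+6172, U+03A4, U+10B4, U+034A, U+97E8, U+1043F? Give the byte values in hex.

U+87689: 4-byte form → F2 87 9A 89.
U+99B6: 3-byte form → E9 A6 B6.
U+30D6: 3-byte form → E3 83 96.
U+6172: 3-byte form → E6 85 B2.
U+03A4: 2-byte form → CE A4.
U+10B4: 3-byte form → E1 82 B4.
U+034A: 2-byte form → CD 8A.
U+97E8: 3-byte form → E9 9F A8.
U+1043F: 4-byte form → F0 90 90 BF.
Concatenated (27 bytes): F2 87 9A 89 E9 A6 B6 E3 83 96 E6 85 B2 CE A4 E1 82 B4 CD 8A E9 9F A8 F0 90 90 BF.

F2 87 9A 89 E9 A6 B6 E3 83 96 E6 85 B2 CE A4 E1 82 B4 CD 8A E9 9F A8 F0 90 90 BF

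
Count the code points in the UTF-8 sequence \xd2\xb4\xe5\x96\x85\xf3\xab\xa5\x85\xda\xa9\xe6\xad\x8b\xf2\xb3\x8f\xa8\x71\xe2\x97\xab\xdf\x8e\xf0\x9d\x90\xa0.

Byte at offset 0: 0xD2 = 11010010 → 2-byte char (#1). Advance 2.
Byte at offset 2: 0xE5 = 11100101 → 3-byte char (#2). Advance 3.
Byte at offset 5: 0xF3 = 11110011 → 4-byte char (#3). Advance 4.
Byte at offset 9: 0xDA = 11011010 → 2-byte char (#4). Advance 2.
Byte at offset 11: 0xE6 = 11100110 → 3-byte char (#5). Advance 3.
Byte at offset 14: 0xF2 = 11110010 → 4-byte char (#6). Advance 4.
Byte at offset 18: 0x71 = 01110001 → 1-byte char (#7). Advance 1.
Byte at offset 19: 0xE2 = 11100010 → 3-byte char (#8). Advance 3.
Byte at offset 22: 0xDF = 11011111 → 2-byte char (#9). Advance 2.
Byte at offset 24: 0xF0 = 11110000 → 4-byte char (#10). Advance 4.
Reached end at offset 28 after 10 code points.

10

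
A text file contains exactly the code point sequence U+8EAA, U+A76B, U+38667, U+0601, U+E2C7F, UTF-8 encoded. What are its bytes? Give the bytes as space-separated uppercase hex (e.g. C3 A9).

E8 BA AA EA 9D AB F0 B8 99 A7 D8 81 F3 A2 B1 BF

U+8EAA: 3-byte form → E8 BA AA.
U+A76B: 3-byte form → EA 9D AB.
U+38667: 4-byte form → F0 B8 99 A7.
U+0601: 2-byte form → D8 81.
U+E2C7F: 4-byte form → F3 A2 B1 BF.
Concatenated (16 bytes): E8 BA AA EA 9D AB F0 B8 99 A7 D8 81 F3 A2 B1 BF.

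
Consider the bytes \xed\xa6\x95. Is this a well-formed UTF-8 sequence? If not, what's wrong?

Structurally a 3-byte sequence; payload = 0xD995.
But 0xD995 is in U+D800–U+DFFF, the surrogate range. Surrogates are not Unicode scalar values and are forbidden in UTF-8.

invalid (encodes a surrogate (U+D800–U+DFFF))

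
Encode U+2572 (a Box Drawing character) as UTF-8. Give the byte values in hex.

E2 95 B2

U+2572 = 0x2572 = 9586 decimal. In range U+0800–U+FFFF → 3-byte form: 1110xxxx 10xxxxxx 10xxxxxx.
Binary (16 bits): 0010010101110010.
Split 4+6+6: 0010 | 010101 | 110010.
Byte 1: 11100010 = 0xE2.
Byte 2: 10010101 = 0x95.
Byte 3: 10110010 = 0xB2.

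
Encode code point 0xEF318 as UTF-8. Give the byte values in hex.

F3 AF 8C 98

U+EF318 = 0xEF318 = 979736 decimal. In range U+10000–U+10FFFF → 4-byte form: 11110xxx 10xxxxxx 10xxxxxx 10xxxxxx.
Binary (21 bits): 011101111001100011000.
Split 3+6+6+6: 011 | 101111 | 001100 | 011000.
Byte 1: 11110011 = 0xF3.
Byte 2: 10101111 = 0xAF.
Byte 3: 10001100 = 0x8C.
Byte 4: 10011000 = 0x98.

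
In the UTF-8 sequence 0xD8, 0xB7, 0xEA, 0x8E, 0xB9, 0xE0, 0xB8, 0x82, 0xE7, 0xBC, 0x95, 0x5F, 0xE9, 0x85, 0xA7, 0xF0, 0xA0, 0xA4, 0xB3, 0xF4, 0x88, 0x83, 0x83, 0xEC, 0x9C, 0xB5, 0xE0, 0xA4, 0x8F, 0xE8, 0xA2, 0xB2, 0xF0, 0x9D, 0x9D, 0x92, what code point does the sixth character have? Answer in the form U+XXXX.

U+9167

Offset 0: leading byte 0xD8 = 11011000 → 2-byte char #1 = D8 B7.
Offset 2: leading byte 0xEA = 11101010 → 3-byte char #2 = EA 8E B9.
Offset 5: leading byte 0xE0 = 11100000 → 3-byte char #3 = E0 B8 82.
Offset 8: leading byte 0xE7 = 11100111 → 3-byte char #4 = E7 BC 95.
Offset 11: leading byte 0x5F = 01011111 → 1-byte char #5 = 5F.
Offset 12: leading byte 0xE9 = 11101001 → 3-byte char #6 = E9 85 A7.
Leading byte 0xE9 = 11101001 matches 1110xxxx → 3-byte sequence.
Byte 1: 0xE9 = 11101001, payload 1001 (4 bits).
Byte 2: 0x85 = 10000101 (10xxxxxx ✓), payload 000101.
Byte 3: 0xA7 = 10100111 (10xxxxxx ✓), payload 100111.
Concatenate: 1001000101100111 = 0x9167 (16 bits → U+9167).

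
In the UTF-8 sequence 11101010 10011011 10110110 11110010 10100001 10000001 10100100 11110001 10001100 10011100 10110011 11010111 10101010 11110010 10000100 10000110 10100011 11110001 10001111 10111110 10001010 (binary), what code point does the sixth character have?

Offset 0: leading byte 0xEA = 11101010 → 3-byte char #1 = EA 9B B6.
Offset 3: leading byte 0xF2 = 11110010 → 4-byte char #2 = F2 A1 81 A4.
Offset 7: leading byte 0xF1 = 11110001 → 4-byte char #3 = F1 8C 9C B3.
Offset 11: leading byte 0xD7 = 11010111 → 2-byte char #4 = D7 AA.
Offset 13: leading byte 0xF2 = 11110010 → 4-byte char #5 = F2 84 86 A3.
Offset 17: leading byte 0xF1 = 11110001 → 4-byte char #6 = F1 8F BE 8A.
Leading byte 0xF1 = 11110001 matches 11110xxx → 4-byte sequence.
Byte 1: 0xF1 = 11110001, payload 001 (3 bits).
Byte 2: 0x8F = 10001111 (10xxxxxx ✓), payload 001111.
Byte 3: 0xBE = 10111110 (10xxxxxx ✓), payload 111110.
Byte 4: 0x8A = 10001010 (10xxxxxx ✓), payload 001010.
Concatenate: 001001111111110001010 = 0x4FF8A (21 bits → U+4FF8A).

U+4FF8A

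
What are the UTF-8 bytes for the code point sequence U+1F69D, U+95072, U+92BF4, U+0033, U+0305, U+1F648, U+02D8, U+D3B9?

U+1F69D: 4-byte form → F0 9F 9A 9D.
U+95072: 4-byte form → F2 95 81 B2.
U+92BF4: 4-byte form → F2 92 AF B4.
U+0033: 1-byte form → 33.
U+0305: 2-byte form → CC 85.
U+1F648: 4-byte form → F0 9F 99 88.
U+02D8: 2-byte form → CB 98.
U+D3B9: 3-byte form → ED 8E B9.
Concatenated (24 bytes): F0 9F 9A 9D F2 95 81 B2 F2 92 AF B4 33 CC 85 F0 9F 99 88 CB 98 ED 8E B9.

F0 9F 9A 9D F2 95 81 B2 F2 92 AF B4 33 CC 85 F0 9F 99 88 CB 98 ED 8E B9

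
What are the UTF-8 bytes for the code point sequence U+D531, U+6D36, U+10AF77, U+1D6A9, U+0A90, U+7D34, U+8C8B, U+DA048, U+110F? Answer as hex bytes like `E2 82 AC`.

ED 94 B1 E6 B4 B6 F4 8A BD B7 F0 9D 9A A9 E0 AA 90 E7 B4 B4 E8 B2 8B F3 9A 81 88 E1 84 8F

U+D531: 3-byte form → ED 94 B1.
U+6D36: 3-byte form → E6 B4 B6.
U+10AF77: 4-byte form → F4 8A BD B7.
U+1D6A9: 4-byte form → F0 9D 9A A9.
U+0A90: 3-byte form → E0 AA 90.
U+7D34: 3-byte form → E7 B4 B4.
U+8C8B: 3-byte form → E8 B2 8B.
U+DA048: 4-byte form → F3 9A 81 88.
U+110F: 3-byte form → E1 84 8F.
Concatenated (30 bytes): ED 94 B1 E6 B4 B6 F4 8A BD B7 F0 9D 9A A9 E0 AA 90 E7 B4 B4 E8 B2 8B F3 9A 81 88 E1 84 8F.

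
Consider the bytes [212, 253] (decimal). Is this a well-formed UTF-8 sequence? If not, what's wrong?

Leading byte 0xD4 = 11010100 → 2-byte form.
Byte 2 is 0xFD = 11111101, which is not 10xxxxxx — expected a continuation byte.

invalid (non-continuation byte where continuation expected)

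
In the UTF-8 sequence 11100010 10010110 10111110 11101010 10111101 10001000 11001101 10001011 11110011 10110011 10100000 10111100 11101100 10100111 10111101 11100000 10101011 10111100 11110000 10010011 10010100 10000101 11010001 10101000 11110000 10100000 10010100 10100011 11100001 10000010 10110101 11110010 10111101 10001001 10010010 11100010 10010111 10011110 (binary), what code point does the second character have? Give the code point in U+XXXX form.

Offset 0: leading byte 0xE2 = 11100010 → 3-byte char #1 = E2 96 BE.
Offset 3: leading byte 0xEA = 11101010 → 3-byte char #2 = EA BD 88.
Leading byte 0xEA = 11101010 matches 1110xxxx → 3-byte sequence.
Byte 1: 0xEA = 11101010, payload 1010 (4 bits).
Byte 2: 0xBD = 10111101 (10xxxxxx ✓), payload 111101.
Byte 3: 0x88 = 10001000 (10xxxxxx ✓), payload 001000.
Concatenate: 1010111101001000 = 0xAF48 (16 bits → U+AF48).

U+AF48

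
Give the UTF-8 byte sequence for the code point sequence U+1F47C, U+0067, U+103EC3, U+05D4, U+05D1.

F0 9F 91 BC 67 F4 83 BB 83 D7 94 D7 91

U+1F47C: 4-byte form → F0 9F 91 BC.
U+0067: 1-byte form → 67.
U+103EC3: 4-byte form → F4 83 BB 83.
U+05D4: 2-byte form → D7 94.
U+05D1: 2-byte form → D7 91.
Concatenated (13 bytes): F0 9F 91 BC 67 F4 83 BB 83 D7 94 D7 91.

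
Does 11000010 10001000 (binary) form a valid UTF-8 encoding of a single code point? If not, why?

Leading byte 0xC2 = 11000010 → 2-byte form.
Continuation bytes 0x88=10001000 all match 10xxxxxx.
Decoded value 0x88 is ≥ 0x80 (shortest form) and not a surrogate.

valid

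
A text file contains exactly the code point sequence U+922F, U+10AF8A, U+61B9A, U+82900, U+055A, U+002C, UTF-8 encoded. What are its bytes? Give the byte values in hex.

U+922F: 3-byte form → E9 88 AF.
U+10AF8A: 4-byte form → F4 8A BE 8A.
U+61B9A: 4-byte form → F1 A1 AE 9A.
U+82900: 4-byte form → F2 82 A4 80.
U+055A: 2-byte form → D5 9A.
U+002C: 1-byte form → 2C.
Concatenated (18 bytes): E9 88 AF F4 8A BE 8A F1 A1 AE 9A F2 82 A4 80 D5 9A 2C.

E9 88 AF F4 8A BE 8A F1 A1 AE 9A F2 82 A4 80 D5 9A 2C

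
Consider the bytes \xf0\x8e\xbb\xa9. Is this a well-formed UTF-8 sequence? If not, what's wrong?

invalid (overlong encoding)

Leading byte 0xF0 = 11110000 → 4-byte form.
Continuation bytes all match 10xxxxxx. Payload decodes to 0xEEE9.
But 0xEEE9 < 0x10000, the minimum for a 4-byte sequence — this is an overlong encoding.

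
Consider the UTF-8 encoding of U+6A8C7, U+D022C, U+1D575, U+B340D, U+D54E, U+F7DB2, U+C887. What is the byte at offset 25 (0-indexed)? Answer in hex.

U+6A8C7 → 4-byte form F1 AA A3 87 at offsets 0–3.
U+D022C → 4-byte form F3 90 88 AC at offsets 4–7.
U+1D575 → 4-byte form F0 9D 95 B5 at offsets 8–11.
U+B340D → 4-byte form F2 B3 90 8D at offsets 12–15.
U+D54E → 3-byte form ED 95 8E at offsets 16–18.
U+F7DB2 → 4-byte form F3 B7 B6 B2 at offsets 19–22.
U+C887 → 3-byte form EC A2 87 at offsets 23–25.
Offset 25 falls in char 7's range; it's byte 3 of EC A2 87 = 0x87.

0x87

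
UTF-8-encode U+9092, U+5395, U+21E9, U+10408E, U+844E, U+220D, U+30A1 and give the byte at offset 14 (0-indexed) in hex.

0x91

U+9092 → 3-byte form E9 82 92 at offsets 0–2.
U+5395 → 3-byte form E5 8E 95 at offsets 3–5.
U+21E9 → 3-byte form E2 87 A9 at offsets 6–8.
U+10408E → 4-byte form F4 84 82 8E at offsets 9–12.
U+844E → 3-byte form E8 91 8E at offsets 13–15.
Offset 14 falls in char 5's range; it's byte 2 of E8 91 8E = 0x91.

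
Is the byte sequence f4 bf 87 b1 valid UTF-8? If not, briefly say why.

Leading byte 0xF4 = 11110100 → 4-byte form.
Payload = 0x13F1F1, which exceeds U+10FFFF, the maximum Unicode code point. (Leading bytes F5–FF, or F4 followed by ≥ 0x90, are invalid.)

invalid (encodes a value above U+10FFFF)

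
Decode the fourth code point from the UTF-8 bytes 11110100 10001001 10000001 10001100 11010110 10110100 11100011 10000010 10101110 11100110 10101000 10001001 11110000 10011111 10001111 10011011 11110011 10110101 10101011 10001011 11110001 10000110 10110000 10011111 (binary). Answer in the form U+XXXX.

Offset 0: leading byte 0xF4 = 11110100 → 4-byte char #1 = F4 89 81 8C.
Offset 4: leading byte 0xD6 = 11010110 → 2-byte char #2 = D6 B4.
Offset 6: leading byte 0xE3 = 11100011 → 3-byte char #3 = E3 82 AE.
Offset 9: leading byte 0xE6 = 11100110 → 3-byte char #4 = E6 A8 89.
Leading byte 0xE6 = 11100110 matches 1110xxxx → 3-byte sequence.
Byte 1: 0xE6 = 11100110, payload 0110 (4 bits).
Byte 2: 0xA8 = 10101000 (10xxxxxx ✓), payload 101000.
Byte 3: 0x89 = 10001001 (10xxxxxx ✓), payload 001001.
Concatenate: 0110101000001001 = 0x6A09 (16 bits → U+6A09).

U+6A09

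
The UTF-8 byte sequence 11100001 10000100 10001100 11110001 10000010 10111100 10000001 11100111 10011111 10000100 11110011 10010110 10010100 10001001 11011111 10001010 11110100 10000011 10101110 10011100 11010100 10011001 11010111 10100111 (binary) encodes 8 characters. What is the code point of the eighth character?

U+05E7

Offset 0: leading byte 0xE1 = 11100001 → 3-byte char #1 = E1 84 8C.
Offset 3: leading byte 0xF1 = 11110001 → 4-byte char #2 = F1 82 BC 81.
Offset 7: leading byte 0xE7 = 11100111 → 3-byte char #3 = E7 9F 84.
Offset 10: leading byte 0xF3 = 11110011 → 4-byte char #4 = F3 96 94 89.
Offset 14: leading byte 0xDF = 11011111 → 2-byte char #5 = DF 8A.
Offset 16: leading byte 0xF4 = 11110100 → 4-byte char #6 = F4 83 AE 9C.
Offset 20: leading byte 0xD4 = 11010100 → 2-byte char #7 = D4 99.
Offset 22: leading byte 0xD7 = 11010111 → 2-byte char #8 = D7 A7.
Leading byte 0xD7 = 11010111 matches 110xxxxx → 2-byte sequence.
Byte 1: 0xD7 = 11010111, payload 10111 (5 bits).
Byte 2: 0xA7 = 10100111 (10xxxxxx ✓), payload 100111.
Concatenate: 10111100111 = 0x5E7 (11 bits → U+05E7).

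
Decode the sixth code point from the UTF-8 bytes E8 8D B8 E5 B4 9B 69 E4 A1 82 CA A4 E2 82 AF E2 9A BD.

Offset 0: leading byte 0xE8 = 11101000 → 3-byte char #1 = E8 8D B8.
Offset 3: leading byte 0xE5 = 11100101 → 3-byte char #2 = E5 B4 9B.
Offset 6: leading byte 0x69 = 01101001 → 1-byte char #3 = 69.
Offset 7: leading byte 0xE4 = 11100100 → 3-byte char #4 = E4 A1 82.
Offset 10: leading byte 0xCA = 11001010 → 2-byte char #5 = CA A4.
Offset 12: leading byte 0xE2 = 11100010 → 3-byte char #6 = E2 82 AF.
Leading byte 0xE2 = 11100010 matches 1110xxxx → 3-byte sequence.
Byte 1: 0xE2 = 11100010, payload 0010 (4 bits).
Byte 2: 0x82 = 10000010 (10xxxxxx ✓), payload 000010.
Byte 3: 0xAF = 10101111 (10xxxxxx ✓), payload 101111.
Concatenate: 0010000010101111 = 0x20AF (16 bits → U+20AF).

U+20AF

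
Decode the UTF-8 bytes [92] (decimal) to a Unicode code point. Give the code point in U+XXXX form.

U+005C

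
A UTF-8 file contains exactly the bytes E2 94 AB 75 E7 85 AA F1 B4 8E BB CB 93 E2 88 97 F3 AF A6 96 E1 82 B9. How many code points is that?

8

Byte at offset 0: 0xE2 = 11100010 → 3-byte char (#1). Advance 3.
Byte at offset 3: 0x75 = 01110101 → 1-byte char (#2). Advance 1.
Byte at offset 4: 0xE7 = 11100111 → 3-byte char (#3). Advance 3.
Byte at offset 7: 0xF1 = 11110001 → 4-byte char (#4). Advance 4.
Byte at offset 11: 0xCB = 11001011 → 2-byte char (#5). Advance 2.
Byte at offset 13: 0xE2 = 11100010 → 3-byte char (#6). Advance 3.
Byte at offset 16: 0xF3 = 11110011 → 4-byte char (#7). Advance 4.
Byte at offset 20: 0xE1 = 11100001 → 3-byte char (#8). Advance 3.
Reached end at offset 23 after 8 code points.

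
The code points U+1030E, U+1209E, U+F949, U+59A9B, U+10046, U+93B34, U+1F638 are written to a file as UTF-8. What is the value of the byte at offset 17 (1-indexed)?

0x90

1-indexed offset 17 is 0-indexed offset 16.
U+1030E → 4-byte form F0 90 8C 8E at offsets 0–3.
U+1209E → 4-byte form F0 92 82 9E at offsets 4–7.
U+F949 → 3-byte form EF A5 89 at offsets 8–10.
U+59A9B → 4-byte form F1 99 AA 9B at offsets 11–14.
U+10046 → 4-byte form F0 90 81 86 at offsets 15–18.
Offset 16 falls in char 5's range; it's byte 2 of F0 90 81 86 = 0x90.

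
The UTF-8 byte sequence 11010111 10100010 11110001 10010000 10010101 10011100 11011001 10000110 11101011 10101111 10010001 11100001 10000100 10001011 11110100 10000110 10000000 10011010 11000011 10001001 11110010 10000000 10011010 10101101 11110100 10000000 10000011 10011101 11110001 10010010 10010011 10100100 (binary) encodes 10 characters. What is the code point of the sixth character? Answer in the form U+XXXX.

U+10601A

Offset 0: leading byte 0xD7 = 11010111 → 2-byte char #1 = D7 A2.
Offset 2: leading byte 0xF1 = 11110001 → 4-byte char #2 = F1 90 95 9C.
Offset 6: leading byte 0xD9 = 11011001 → 2-byte char #3 = D9 86.
Offset 8: leading byte 0xEB = 11101011 → 3-byte char #4 = EB AF 91.
Offset 11: leading byte 0xE1 = 11100001 → 3-byte char #5 = E1 84 8B.
Offset 14: leading byte 0xF4 = 11110100 → 4-byte char #6 = F4 86 80 9A.
Leading byte 0xF4 = 11110100 matches 11110xxx → 4-byte sequence.
Byte 1: 0xF4 = 11110100, payload 100 (3 bits).
Byte 2: 0x86 = 10000110 (10xxxxxx ✓), payload 000110.
Byte 3: 0x80 = 10000000 (10xxxxxx ✓), payload 000000.
Byte 4: 0x9A = 10011010 (10xxxxxx ✓), payload 011010.
Concatenate: 100000110000000011010 = 0x10601A (21 bits → U+10601A).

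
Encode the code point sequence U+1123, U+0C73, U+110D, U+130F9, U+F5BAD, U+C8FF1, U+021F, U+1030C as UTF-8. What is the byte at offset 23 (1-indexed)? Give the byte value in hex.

0x9F

1-indexed offset 23 is 0-indexed offset 22.
U+1123 → 3-byte form E1 84 A3 at offsets 0–2.
U+0C73 → 3-byte form E0 B1 B3 at offsets 3–5.
U+110D → 3-byte form E1 84 8D at offsets 6–8.
U+130F9 → 4-byte form F0 93 83 B9 at offsets 9–12.
U+F5BAD → 4-byte form F3 B5 AE AD at offsets 13–16.
U+C8FF1 → 4-byte form F3 88 BF B1 at offsets 17–20.
U+021F → 2-byte form C8 9F at offsets 21–22.
Offset 22 falls in char 7's range; it's byte 2 of C8 9F = 0x9F.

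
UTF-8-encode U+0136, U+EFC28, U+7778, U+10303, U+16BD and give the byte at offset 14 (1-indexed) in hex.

1-indexed offset 14 is 0-indexed offset 13.
U+0136 → 2-byte form C4 B6 at offsets 0–1.
U+EFC28 → 4-byte form F3 AF B0 A8 at offsets 2–5.
U+7778 → 3-byte form E7 9D B8 at offsets 6–8.
U+10303 → 4-byte form F0 90 8C 83 at offsets 9–12.
U+16BD → 3-byte form E1 9A BD at offsets 13–15.
Offset 13 falls in char 5's range; it's byte 1 of E1 9A BD = 0xE1.

0xE1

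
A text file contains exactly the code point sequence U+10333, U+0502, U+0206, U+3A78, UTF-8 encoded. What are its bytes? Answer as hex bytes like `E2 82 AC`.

U+10333: 4-byte form → F0 90 8C B3.
U+0502: 2-byte form → D4 82.
U+0206: 2-byte form → C8 86.
U+3A78: 3-byte form → E3 A9 B8.
Concatenated (11 bytes): F0 90 8C B3 D4 82 C8 86 E3 A9 B8.

F0 90 8C B3 D4 82 C8 86 E3 A9 B8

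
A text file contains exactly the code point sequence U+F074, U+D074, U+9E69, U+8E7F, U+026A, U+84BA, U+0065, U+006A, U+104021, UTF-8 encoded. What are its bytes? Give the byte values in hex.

EF 81 B4 ED 81 B4 E9 B9 A9 E8 B9 BF C9 AA E8 92 BA 65 6A F4 84 80 A1

U+F074: 3-byte form → EF 81 B4.
U+D074: 3-byte form → ED 81 B4.
U+9E69: 3-byte form → E9 B9 A9.
U+8E7F: 3-byte form → E8 B9 BF.
U+026A: 2-byte form → C9 AA.
U+84BA: 3-byte form → E8 92 BA.
U+0065: 1-byte form → 65.
U+006A: 1-byte form → 6A.
U+104021: 4-byte form → F4 84 80 A1.
Concatenated (23 bytes): EF 81 B4 ED 81 B4 E9 B9 A9 E8 B9 BF C9 AA E8 92 BA 65 6A F4 84 80 A1.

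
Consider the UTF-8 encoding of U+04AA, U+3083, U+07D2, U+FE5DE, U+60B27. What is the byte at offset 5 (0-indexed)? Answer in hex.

U+04AA → 2-byte form D2 AA at offsets 0–1.
U+3083 → 3-byte form E3 82 83 at offsets 2–4.
U+07D2 → 2-byte form DF 92 at offsets 5–6.
Offset 5 falls in char 3's range; it's byte 1 of DF 92 = 0xDF.

0xDF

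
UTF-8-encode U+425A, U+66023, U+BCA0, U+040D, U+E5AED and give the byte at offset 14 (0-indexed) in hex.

0xAB

U+425A → 3-byte form E4 89 9A at offsets 0–2.
U+66023 → 4-byte form F1 A6 80 A3 at offsets 3–6.
U+BCA0 → 3-byte form EB B2 A0 at offsets 7–9.
U+040D → 2-byte form D0 8D at offsets 10–11.
U+E5AED → 4-byte form F3 A5 AB AD at offsets 12–15.
Offset 14 falls in char 5's range; it's byte 3 of F3 A5 AB AD = 0xAB.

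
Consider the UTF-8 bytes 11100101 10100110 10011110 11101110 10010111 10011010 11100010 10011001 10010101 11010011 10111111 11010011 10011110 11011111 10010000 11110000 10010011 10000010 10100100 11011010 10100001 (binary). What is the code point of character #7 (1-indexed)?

U+130A4

Offset 0: leading byte 0xE5 = 11100101 → 3-byte char #1 = E5 A6 9E.
Offset 3: leading byte 0xEE = 11101110 → 3-byte char #2 = EE 97 9A.
Offset 6: leading byte 0xE2 = 11100010 → 3-byte char #3 = E2 99 95.
Offset 9: leading byte 0xD3 = 11010011 → 2-byte char #4 = D3 BF.
Offset 11: leading byte 0xD3 = 11010011 → 2-byte char #5 = D3 9E.
Offset 13: leading byte 0xDF = 11011111 → 2-byte char #6 = DF 90.
Offset 15: leading byte 0xF0 = 11110000 → 4-byte char #7 = F0 93 82 A4.
Leading byte 0xF0 = 11110000 matches 11110xxx → 4-byte sequence.
Byte 1: 0xF0 = 11110000, payload 000 (3 bits).
Byte 2: 0x93 = 10010011 (10xxxxxx ✓), payload 010011.
Byte 3: 0x82 = 10000010 (10xxxxxx ✓), payload 000010.
Byte 4: 0xA4 = 10100100 (10xxxxxx ✓), payload 100100.
Concatenate: 000010011000010100100 = 0x130A4 (21 bits → U+130A4).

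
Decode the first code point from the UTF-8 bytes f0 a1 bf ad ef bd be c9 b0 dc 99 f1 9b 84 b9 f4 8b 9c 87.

U+21FED

Offset 0: leading byte 0xF0 = 11110000 → 4-byte char #1 = F0 A1 BF AD.
Leading byte 0xF0 = 11110000 matches 11110xxx → 4-byte sequence.
Byte 1: 0xF0 = 11110000, payload 000 (3 bits).
Byte 2: 0xA1 = 10100001 (10xxxxxx ✓), payload 100001.
Byte 3: 0xBF = 10111111 (10xxxxxx ✓), payload 111111.
Byte 4: 0xAD = 10101101 (10xxxxxx ✓), payload 101101.
Concatenate: 000100001111111101101 = 0x21FED (21 bits → U+21FED).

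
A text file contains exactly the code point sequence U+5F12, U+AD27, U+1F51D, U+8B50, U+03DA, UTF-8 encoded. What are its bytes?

U+5F12: 3-byte form → E5 BC 92.
U+AD27: 3-byte form → EA B4 A7.
U+1F51D: 4-byte form → F0 9F 94 9D.
U+8B50: 3-byte form → E8 AD 90.
U+03DA: 2-byte form → CF 9A.
Concatenated (15 bytes): E5 BC 92 EA B4 A7 F0 9F 94 9D E8 AD 90 CF 9A.

E5 BC 92 EA B4 A7 F0 9F 94 9D E8 AD 90 CF 9A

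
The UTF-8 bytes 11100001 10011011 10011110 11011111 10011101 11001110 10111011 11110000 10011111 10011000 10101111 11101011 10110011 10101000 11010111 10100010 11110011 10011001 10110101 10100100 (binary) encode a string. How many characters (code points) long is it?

7

Byte at offset 0: 0xE1 = 11100001 → 3-byte char (#1). Advance 3.
Byte at offset 3: 0xDF = 11011111 → 2-byte char (#2). Advance 2.
Byte at offset 5: 0xCE = 11001110 → 2-byte char (#3). Advance 2.
Byte at offset 7: 0xF0 = 11110000 → 4-byte char (#4). Advance 4.
Byte at offset 11: 0xEB = 11101011 → 3-byte char (#5). Advance 3.
Byte at offset 14: 0xD7 = 11010111 → 2-byte char (#6). Advance 2.
Byte at offset 16: 0xF3 = 11110011 → 4-byte char (#7). Advance 4.
Reached end at offset 20 after 7 code points.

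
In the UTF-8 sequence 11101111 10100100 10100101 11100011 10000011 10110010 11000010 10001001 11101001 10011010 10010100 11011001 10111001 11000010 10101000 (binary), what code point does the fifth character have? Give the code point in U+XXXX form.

U+0679

Offset 0: leading byte 0xEF = 11101111 → 3-byte char #1 = EF A4 A5.
Offset 3: leading byte 0xE3 = 11100011 → 3-byte char #2 = E3 83 B2.
Offset 6: leading byte 0xC2 = 11000010 → 2-byte char #3 = C2 89.
Offset 8: leading byte 0xE9 = 11101001 → 3-byte char #4 = E9 9A 94.
Offset 11: leading byte 0xD9 = 11011001 → 2-byte char #5 = D9 B9.
Leading byte 0xD9 = 11011001 matches 110xxxxx → 2-byte sequence.
Byte 1: 0xD9 = 11011001, payload 11001 (5 bits).
Byte 2: 0xB9 = 10111001 (10xxxxxx ✓), payload 111001.
Concatenate: 11001111001 = 0x679 (11 bits → U+0679).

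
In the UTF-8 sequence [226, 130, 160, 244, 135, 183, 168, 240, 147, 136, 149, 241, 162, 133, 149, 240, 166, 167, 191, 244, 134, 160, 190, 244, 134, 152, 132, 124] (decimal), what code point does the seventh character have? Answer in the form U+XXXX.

U+106604

Offset 0: leading byte 0xE2 = 11100010 → 3-byte char #1 = E2 82 A0.
Offset 3: leading byte 0xF4 = 11110100 → 4-byte char #2 = F4 87 B7 A8.
Offset 7: leading byte 0xF0 = 11110000 → 4-byte char #3 = F0 93 88 95.
Offset 11: leading byte 0xF1 = 11110001 → 4-byte char #4 = F1 A2 85 95.
Offset 15: leading byte 0xF0 = 11110000 → 4-byte char #5 = F0 A6 A7 BF.
Offset 19: leading byte 0xF4 = 11110100 → 4-byte char #6 = F4 86 A0 BE.
Offset 23: leading byte 0xF4 = 11110100 → 4-byte char #7 = F4 86 98 84.
Leading byte 0xF4 = 11110100 matches 11110xxx → 4-byte sequence.
Byte 1: 0xF4 = 11110100, payload 100 (3 bits).
Byte 2: 0x86 = 10000110 (10xxxxxx ✓), payload 000110.
Byte 3: 0x98 = 10011000 (10xxxxxx ✓), payload 011000.
Byte 4: 0x84 = 10000100 (10xxxxxx ✓), payload 000100.
Concatenate: 100000110011000000100 = 0x106604 (21 bits → U+106604).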